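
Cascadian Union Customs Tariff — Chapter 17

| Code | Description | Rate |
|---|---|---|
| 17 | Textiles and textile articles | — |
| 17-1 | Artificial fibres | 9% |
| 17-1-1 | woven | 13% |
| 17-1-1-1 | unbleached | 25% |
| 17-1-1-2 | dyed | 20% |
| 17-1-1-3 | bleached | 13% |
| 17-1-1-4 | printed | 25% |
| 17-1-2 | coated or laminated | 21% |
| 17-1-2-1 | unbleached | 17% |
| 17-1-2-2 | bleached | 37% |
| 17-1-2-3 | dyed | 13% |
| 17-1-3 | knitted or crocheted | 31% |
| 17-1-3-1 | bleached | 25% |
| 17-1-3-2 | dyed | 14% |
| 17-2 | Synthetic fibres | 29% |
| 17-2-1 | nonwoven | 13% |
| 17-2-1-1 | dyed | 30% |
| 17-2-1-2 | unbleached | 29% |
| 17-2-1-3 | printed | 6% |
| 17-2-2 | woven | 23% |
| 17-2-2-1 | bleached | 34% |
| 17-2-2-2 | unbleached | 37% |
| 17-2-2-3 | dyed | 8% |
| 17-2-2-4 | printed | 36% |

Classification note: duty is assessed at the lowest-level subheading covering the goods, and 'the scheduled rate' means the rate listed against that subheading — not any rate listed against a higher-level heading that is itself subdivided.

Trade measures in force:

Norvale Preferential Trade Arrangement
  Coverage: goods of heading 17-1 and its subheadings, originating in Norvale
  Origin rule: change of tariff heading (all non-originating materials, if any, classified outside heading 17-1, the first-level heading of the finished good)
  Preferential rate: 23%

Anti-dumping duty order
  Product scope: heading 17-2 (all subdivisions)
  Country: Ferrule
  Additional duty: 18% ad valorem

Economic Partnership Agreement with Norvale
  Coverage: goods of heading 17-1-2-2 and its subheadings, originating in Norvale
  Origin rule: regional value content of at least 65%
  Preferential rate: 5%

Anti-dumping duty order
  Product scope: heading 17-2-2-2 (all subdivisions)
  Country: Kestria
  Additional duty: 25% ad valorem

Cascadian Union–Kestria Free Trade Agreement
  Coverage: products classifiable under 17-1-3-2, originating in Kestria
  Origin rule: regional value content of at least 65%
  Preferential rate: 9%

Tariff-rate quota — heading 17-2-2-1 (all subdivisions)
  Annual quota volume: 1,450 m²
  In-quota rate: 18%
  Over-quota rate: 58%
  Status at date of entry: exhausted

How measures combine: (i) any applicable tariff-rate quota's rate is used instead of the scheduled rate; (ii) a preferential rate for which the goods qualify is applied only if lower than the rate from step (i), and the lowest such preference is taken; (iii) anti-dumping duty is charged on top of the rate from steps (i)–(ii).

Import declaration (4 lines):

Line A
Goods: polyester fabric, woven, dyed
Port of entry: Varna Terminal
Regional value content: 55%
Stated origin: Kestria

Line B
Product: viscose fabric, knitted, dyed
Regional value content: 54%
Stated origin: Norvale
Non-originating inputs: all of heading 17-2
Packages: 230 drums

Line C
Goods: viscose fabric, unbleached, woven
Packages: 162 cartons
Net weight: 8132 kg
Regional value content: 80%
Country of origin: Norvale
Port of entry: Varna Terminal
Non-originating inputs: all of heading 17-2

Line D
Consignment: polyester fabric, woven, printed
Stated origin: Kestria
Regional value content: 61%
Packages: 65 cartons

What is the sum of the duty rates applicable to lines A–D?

Line A: polyester → 17-2; woven → 17-2-2; dyed → 17-2-2-3. Scheduled 8%. Kestria agreement on 17-1-3-2: 17-2-2-3 not covered. → 8%.
Line B: viscose → 17-1; knitted → 17-1-3; dyed → 17-1-3-2. Scheduled 14%. Norvale agreement on 17-1: CTH met → 23% available; Norvale agreement on 17-1-2-2: 17-1-3-2 not covered; preference 23% not lower than 14% → no reduction. → 14%.
Line C: viscose → 17-1; woven → 17-1-1; unbleached → 17-1-1-1. Scheduled 25%. Norvale agreement on 17-1: CTH met → 23% available; Norvale agreement on 17-1-2-2: 17-1-1-1 not covered; preferential 23%. → 23%.
Line D: polyester → 17-2; woven → 17-2-2; printed → 17-2-2-4. Scheduled 36%. Kestria agreement on 17-1-3-2: 17-2-2-4 not covered. → 36%.
Sum: 8% + 14% + 23% + 36% = 81%.

81%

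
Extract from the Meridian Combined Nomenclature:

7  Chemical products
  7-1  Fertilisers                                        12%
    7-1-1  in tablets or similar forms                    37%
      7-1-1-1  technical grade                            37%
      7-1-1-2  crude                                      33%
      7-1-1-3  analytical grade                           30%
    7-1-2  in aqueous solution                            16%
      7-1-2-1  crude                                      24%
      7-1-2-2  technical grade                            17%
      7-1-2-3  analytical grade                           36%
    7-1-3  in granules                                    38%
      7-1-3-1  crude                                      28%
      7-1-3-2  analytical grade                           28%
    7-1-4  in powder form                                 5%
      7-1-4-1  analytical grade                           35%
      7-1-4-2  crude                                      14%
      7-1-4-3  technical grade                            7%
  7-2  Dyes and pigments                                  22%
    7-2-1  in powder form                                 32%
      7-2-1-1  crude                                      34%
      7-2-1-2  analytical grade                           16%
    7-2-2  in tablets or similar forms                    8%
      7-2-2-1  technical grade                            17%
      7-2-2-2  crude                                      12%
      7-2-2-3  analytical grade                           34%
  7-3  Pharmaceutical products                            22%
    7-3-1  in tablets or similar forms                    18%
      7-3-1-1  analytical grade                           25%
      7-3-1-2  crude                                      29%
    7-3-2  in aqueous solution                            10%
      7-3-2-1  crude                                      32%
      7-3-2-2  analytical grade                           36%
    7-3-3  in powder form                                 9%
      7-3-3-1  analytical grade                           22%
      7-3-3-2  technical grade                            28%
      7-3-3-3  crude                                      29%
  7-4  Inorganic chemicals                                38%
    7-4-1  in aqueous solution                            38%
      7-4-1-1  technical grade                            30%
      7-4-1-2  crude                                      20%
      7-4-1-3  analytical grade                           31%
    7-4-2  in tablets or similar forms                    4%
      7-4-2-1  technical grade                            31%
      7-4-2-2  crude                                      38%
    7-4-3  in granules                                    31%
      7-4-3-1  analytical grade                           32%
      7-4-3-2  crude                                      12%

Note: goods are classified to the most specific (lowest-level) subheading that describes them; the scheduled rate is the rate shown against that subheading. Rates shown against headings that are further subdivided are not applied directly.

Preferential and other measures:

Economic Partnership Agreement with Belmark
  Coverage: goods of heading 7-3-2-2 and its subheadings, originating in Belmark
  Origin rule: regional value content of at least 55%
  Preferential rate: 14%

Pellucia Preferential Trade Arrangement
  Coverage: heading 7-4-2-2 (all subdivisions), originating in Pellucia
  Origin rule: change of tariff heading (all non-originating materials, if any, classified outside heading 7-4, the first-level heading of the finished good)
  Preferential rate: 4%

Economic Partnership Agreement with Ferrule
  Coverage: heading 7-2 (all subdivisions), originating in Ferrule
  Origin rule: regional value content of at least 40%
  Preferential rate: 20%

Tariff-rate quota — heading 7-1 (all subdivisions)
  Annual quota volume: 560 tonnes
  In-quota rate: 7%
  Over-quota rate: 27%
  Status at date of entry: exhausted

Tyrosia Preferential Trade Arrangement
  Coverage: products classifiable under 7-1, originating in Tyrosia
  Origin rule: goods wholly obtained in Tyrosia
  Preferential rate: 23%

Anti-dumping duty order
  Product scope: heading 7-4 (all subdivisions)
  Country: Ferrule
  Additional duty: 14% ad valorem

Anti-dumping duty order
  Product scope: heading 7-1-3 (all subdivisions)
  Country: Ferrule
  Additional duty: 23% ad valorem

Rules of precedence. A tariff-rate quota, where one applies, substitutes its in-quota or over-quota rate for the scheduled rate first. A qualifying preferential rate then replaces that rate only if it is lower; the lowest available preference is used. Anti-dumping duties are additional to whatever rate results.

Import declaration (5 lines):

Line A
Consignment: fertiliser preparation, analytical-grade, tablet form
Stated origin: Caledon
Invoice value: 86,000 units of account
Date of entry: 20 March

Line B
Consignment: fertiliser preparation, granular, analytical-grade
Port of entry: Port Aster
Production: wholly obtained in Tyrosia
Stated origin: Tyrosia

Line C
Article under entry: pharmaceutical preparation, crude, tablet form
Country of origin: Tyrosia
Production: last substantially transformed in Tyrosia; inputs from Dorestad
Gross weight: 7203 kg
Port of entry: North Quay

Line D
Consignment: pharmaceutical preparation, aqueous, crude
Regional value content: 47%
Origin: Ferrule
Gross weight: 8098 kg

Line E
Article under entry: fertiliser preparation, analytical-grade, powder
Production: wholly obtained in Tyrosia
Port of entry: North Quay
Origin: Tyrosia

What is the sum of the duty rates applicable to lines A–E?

Line A: fertiliser → 7-1; tablet form → 7-1-1; analytical-grade → 7-1-1-3. Scheduled 30%. quota on 7-1 exhausted → over-quota 27%. → 27%.
Line B: fertiliser → 7-1; granular → 7-1-3; analytical-grade → 7-1-3-2. Scheduled 28%. quota on 7-1 exhausted → over-quota 27%; Tyrosia agreement on 7-1: wholly obtained → 23% available; preferential 23%. → 23%.
Line C: pharmaceutical → 7-3; tablet form → 7-3-1; crude → 7-3-1-2. Scheduled 29%. Tyrosia agreement on 7-1: 7-3-1-2 not covered. → 29%.
Line D: pharmaceutical → 7-3; aqueous → 7-3-2; crude → 7-3-2-1. Scheduled 32%. Ferrule agreement on 7-2: 7-3-2-1 not covered. → 32%.
Line E: fertiliser → 7-1; powder → 7-1-4; analytical-grade → 7-1-4-1. Scheduled 35%. quota on 7-1 exhausted → over-quota 27%; Tyrosia agreement on 7-1: wholly obtained → 23% available; preferential 23%. → 23%.
Sum: 27% + 23% + 29% + 32% + 23% = 134%.

134%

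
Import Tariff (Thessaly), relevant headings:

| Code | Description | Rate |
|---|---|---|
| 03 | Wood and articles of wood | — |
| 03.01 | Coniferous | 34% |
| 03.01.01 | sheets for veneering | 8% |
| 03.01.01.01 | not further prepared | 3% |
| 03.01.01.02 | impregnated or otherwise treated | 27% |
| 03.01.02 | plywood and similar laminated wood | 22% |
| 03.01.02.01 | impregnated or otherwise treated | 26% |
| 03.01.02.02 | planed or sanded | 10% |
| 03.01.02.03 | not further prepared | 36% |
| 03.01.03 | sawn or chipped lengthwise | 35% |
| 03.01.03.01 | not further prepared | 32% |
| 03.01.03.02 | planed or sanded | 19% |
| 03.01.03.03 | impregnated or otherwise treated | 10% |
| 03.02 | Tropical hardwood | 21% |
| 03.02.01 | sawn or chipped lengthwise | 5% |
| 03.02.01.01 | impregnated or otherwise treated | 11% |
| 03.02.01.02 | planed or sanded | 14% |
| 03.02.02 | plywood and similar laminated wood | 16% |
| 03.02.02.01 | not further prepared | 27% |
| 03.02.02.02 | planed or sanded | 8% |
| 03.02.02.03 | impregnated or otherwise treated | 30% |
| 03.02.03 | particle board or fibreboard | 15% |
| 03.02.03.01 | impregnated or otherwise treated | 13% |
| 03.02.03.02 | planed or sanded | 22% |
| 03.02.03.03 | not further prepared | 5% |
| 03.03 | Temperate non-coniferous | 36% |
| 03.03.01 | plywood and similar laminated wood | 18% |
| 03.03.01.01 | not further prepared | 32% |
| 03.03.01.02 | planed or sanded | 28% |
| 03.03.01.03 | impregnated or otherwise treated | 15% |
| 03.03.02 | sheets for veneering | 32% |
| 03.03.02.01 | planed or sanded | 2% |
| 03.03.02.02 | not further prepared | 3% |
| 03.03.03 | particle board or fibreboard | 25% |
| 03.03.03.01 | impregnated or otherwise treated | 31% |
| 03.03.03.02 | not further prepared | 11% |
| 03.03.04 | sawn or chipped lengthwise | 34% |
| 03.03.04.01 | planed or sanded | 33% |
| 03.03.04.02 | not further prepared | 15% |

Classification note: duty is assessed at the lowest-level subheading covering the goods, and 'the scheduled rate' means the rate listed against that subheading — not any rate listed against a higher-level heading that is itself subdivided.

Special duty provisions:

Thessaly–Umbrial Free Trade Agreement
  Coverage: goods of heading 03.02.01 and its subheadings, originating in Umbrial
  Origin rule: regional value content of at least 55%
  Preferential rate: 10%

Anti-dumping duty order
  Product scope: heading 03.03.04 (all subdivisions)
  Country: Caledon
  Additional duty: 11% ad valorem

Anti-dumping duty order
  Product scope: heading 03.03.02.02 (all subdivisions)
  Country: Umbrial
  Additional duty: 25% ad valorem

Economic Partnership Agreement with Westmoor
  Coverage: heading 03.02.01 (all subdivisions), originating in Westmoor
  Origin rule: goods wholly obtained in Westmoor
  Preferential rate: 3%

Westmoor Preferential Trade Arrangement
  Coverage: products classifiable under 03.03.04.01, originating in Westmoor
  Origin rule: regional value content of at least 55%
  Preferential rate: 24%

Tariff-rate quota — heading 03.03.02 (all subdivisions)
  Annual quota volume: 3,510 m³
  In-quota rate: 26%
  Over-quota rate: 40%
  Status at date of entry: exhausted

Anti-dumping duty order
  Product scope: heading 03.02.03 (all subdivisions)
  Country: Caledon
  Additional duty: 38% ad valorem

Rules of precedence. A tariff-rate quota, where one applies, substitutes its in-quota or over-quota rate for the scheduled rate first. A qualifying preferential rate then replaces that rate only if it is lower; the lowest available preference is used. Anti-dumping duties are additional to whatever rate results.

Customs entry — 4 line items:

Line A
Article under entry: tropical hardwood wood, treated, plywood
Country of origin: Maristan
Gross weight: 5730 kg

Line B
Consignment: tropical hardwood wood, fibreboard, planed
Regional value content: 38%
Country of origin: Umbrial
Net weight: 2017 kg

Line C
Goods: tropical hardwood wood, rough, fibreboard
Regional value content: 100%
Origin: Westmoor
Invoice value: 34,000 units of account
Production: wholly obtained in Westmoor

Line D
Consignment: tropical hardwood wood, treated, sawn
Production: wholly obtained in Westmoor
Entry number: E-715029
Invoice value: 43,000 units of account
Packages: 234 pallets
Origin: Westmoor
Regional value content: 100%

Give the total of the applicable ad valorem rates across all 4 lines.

Line A: tropical hardwood → 03.02; plywood → 03.02.02; treated → 03.02.02.03. Scheduled 30%. No special measure applies. → 30%.
Line B: tropical hardwood → 03.02; fibreboard → 03.02.03; planed → 03.02.03.02. Scheduled 22%. Umbrial agreement on 03.02.01: 03.02.03.02 not covered. → 22%.
Line C: tropical hardwood → 03.02; fibreboard → 03.02.03; rough → 03.02.03.03. Scheduled 5%. Westmoor agreement on 03.02.01: 03.02.03.03 not covered; Westmoor agreement on 03.03.04.01: 03.02.03.03 not covered. → 5%.
Line D: tropical hardwood → 03.02; sawn → 03.02.01; treated → 03.02.01.01. Scheduled 11%. Westmoor agreement on 03.02.01: wholly obtained → 3% available; Westmoor agreement on 03.03.04.01: 03.02.01.01 not covered; preferential 3%. → 3%.
Sum: 30% + 22% + 5% + 3% = 60%.

60%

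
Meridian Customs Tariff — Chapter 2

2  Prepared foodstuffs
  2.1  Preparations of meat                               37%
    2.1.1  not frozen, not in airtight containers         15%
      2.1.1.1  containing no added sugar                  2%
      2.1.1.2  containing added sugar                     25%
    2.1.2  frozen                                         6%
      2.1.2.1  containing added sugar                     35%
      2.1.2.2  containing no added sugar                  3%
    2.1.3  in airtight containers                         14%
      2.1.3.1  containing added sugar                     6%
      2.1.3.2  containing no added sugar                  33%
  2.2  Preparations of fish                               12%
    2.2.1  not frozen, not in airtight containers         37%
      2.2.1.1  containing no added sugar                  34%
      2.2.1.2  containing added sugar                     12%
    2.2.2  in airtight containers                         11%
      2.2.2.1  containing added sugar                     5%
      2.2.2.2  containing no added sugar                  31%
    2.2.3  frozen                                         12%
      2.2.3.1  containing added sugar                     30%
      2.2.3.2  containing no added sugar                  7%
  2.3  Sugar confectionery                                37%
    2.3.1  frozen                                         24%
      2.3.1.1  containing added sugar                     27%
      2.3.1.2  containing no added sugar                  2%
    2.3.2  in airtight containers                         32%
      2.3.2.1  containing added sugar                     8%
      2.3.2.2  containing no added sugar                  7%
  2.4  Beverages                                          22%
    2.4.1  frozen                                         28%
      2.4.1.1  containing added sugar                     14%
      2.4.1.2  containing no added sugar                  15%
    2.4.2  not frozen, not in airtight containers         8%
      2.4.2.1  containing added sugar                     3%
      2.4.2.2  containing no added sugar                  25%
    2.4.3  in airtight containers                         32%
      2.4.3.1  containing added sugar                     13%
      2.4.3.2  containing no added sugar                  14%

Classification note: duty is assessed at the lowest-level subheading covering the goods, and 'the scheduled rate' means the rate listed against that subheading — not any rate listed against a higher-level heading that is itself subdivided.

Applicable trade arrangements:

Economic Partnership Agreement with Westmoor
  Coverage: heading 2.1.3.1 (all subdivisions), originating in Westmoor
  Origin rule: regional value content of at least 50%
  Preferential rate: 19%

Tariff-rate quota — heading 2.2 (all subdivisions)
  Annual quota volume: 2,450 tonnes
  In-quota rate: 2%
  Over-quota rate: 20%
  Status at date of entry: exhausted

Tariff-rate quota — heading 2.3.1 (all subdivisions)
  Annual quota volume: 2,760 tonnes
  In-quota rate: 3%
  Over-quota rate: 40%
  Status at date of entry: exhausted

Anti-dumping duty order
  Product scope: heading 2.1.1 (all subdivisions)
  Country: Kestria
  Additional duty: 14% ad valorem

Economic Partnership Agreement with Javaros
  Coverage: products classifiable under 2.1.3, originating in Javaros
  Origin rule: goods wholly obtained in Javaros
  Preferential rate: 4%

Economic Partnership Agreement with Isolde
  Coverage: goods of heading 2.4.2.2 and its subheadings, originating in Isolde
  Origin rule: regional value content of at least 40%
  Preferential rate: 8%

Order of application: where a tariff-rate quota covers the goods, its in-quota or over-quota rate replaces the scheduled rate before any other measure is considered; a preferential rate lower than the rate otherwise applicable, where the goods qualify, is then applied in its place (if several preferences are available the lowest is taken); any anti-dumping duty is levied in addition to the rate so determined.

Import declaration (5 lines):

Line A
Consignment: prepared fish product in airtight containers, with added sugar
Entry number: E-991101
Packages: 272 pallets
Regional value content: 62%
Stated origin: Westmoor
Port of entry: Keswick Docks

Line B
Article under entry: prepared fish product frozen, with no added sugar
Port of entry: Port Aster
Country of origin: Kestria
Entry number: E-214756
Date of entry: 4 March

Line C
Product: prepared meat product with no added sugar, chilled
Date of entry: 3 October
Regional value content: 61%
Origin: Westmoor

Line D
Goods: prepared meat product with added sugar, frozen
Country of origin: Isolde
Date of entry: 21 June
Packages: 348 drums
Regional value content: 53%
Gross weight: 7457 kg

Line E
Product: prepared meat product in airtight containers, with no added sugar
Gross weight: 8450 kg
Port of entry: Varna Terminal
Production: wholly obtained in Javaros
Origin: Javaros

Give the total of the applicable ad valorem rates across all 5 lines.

81%

Line A: prepared fish product → 2.2; in airtight containers → 2.2.2; with added sugar → 2.2.2.1. Scheduled 5%. quota on 2.2 exhausted → over-quota 20%; Westmoor agreement on 2.1.3.1: 2.2.2.1 not covered. → 20%.
Line B: prepared fish product → 2.2; frozen → 2.2.3; with no added sugar → 2.2.3.2. Scheduled 7%. quota on 2.2 exhausted → over-quota 20%. → 20%.
Line C: prepared meat product → 2.1; chilled → 2.1.1; with no added sugar → 2.1.1.1. Scheduled 2%. Westmoor agreement on 2.1.3.1: 2.1.1.1 not covered. → 2%.
Line D: prepared meat product → 2.1; frozen → 2.1.2; with added sugar → 2.1.2.1. Scheduled 35%. Isolde agreement on 2.4.2.2: 2.1.2.1 not covered. → 35%.
Line E: prepared meat product → 2.1; in airtight containers → 2.1.3; with no added sugar → 2.1.3.2. Scheduled 33%. Javaros agreement on 2.1.3: wholly obtained → 4% available; preferential 4%. → 4%.
Sum: 20% + 20% + 2% + 35% + 4% = 81%.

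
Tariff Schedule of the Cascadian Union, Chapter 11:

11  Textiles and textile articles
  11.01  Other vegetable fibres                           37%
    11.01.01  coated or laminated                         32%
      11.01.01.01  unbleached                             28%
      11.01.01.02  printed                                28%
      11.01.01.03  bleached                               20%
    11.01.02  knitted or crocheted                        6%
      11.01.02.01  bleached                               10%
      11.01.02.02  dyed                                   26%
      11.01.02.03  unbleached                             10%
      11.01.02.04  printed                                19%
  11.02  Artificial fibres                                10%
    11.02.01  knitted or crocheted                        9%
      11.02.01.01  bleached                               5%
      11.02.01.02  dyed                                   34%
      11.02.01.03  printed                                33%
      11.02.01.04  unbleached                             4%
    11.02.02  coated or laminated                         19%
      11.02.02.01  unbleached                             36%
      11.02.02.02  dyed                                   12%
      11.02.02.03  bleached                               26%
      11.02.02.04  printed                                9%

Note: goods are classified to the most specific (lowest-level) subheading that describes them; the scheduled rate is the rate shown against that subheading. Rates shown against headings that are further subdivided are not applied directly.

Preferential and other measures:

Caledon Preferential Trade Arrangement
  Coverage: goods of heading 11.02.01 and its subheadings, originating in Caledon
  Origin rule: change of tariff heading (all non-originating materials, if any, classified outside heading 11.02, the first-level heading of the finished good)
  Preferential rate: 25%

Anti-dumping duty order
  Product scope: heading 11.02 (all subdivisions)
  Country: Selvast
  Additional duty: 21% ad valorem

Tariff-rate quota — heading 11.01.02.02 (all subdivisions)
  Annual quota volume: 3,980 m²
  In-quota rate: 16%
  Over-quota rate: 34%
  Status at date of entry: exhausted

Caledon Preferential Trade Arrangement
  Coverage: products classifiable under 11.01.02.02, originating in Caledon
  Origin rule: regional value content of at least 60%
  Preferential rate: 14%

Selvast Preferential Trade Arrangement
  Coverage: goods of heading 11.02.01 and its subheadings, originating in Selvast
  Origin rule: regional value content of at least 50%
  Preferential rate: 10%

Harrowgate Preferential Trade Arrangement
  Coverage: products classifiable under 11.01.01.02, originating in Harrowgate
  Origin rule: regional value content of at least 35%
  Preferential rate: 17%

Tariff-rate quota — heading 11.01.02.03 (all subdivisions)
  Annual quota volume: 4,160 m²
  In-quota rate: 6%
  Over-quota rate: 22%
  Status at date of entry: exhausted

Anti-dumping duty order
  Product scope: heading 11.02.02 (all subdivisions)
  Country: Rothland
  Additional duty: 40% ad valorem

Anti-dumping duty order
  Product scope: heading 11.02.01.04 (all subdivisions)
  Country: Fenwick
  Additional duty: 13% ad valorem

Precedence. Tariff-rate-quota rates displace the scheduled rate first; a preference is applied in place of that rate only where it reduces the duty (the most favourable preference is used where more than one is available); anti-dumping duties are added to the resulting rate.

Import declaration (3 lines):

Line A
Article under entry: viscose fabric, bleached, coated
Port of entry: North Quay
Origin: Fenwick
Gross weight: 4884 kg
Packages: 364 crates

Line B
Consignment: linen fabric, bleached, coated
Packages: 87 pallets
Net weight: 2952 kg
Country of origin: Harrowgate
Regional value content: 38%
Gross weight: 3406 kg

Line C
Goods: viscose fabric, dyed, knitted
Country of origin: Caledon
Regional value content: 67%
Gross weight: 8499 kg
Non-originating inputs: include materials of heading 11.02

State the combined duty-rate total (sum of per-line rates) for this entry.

Line A: viscose → 11.02; coated → 11.02.02; bleached → 11.02.02.03. Scheduled 26%. No special measure applies. → 26%.
Line B: linen → 11.01; coated → 11.01.01; bleached → 11.01.01.03. Scheduled 20%. Harrowgate agreement on 11.01.01.02: 11.01.01.03 not covered. → 20%.
Line C: viscose → 11.02; knitted → 11.02.01; dyed → 11.02.01.02. Scheduled 34%. Caledon agreement on 11.02.01: CTH not met; Caledon agreement on 11.01.02.02: 11.02.01.02 not covered. → 34%.
Sum: 26% + 20% + 34% = 80%.

80%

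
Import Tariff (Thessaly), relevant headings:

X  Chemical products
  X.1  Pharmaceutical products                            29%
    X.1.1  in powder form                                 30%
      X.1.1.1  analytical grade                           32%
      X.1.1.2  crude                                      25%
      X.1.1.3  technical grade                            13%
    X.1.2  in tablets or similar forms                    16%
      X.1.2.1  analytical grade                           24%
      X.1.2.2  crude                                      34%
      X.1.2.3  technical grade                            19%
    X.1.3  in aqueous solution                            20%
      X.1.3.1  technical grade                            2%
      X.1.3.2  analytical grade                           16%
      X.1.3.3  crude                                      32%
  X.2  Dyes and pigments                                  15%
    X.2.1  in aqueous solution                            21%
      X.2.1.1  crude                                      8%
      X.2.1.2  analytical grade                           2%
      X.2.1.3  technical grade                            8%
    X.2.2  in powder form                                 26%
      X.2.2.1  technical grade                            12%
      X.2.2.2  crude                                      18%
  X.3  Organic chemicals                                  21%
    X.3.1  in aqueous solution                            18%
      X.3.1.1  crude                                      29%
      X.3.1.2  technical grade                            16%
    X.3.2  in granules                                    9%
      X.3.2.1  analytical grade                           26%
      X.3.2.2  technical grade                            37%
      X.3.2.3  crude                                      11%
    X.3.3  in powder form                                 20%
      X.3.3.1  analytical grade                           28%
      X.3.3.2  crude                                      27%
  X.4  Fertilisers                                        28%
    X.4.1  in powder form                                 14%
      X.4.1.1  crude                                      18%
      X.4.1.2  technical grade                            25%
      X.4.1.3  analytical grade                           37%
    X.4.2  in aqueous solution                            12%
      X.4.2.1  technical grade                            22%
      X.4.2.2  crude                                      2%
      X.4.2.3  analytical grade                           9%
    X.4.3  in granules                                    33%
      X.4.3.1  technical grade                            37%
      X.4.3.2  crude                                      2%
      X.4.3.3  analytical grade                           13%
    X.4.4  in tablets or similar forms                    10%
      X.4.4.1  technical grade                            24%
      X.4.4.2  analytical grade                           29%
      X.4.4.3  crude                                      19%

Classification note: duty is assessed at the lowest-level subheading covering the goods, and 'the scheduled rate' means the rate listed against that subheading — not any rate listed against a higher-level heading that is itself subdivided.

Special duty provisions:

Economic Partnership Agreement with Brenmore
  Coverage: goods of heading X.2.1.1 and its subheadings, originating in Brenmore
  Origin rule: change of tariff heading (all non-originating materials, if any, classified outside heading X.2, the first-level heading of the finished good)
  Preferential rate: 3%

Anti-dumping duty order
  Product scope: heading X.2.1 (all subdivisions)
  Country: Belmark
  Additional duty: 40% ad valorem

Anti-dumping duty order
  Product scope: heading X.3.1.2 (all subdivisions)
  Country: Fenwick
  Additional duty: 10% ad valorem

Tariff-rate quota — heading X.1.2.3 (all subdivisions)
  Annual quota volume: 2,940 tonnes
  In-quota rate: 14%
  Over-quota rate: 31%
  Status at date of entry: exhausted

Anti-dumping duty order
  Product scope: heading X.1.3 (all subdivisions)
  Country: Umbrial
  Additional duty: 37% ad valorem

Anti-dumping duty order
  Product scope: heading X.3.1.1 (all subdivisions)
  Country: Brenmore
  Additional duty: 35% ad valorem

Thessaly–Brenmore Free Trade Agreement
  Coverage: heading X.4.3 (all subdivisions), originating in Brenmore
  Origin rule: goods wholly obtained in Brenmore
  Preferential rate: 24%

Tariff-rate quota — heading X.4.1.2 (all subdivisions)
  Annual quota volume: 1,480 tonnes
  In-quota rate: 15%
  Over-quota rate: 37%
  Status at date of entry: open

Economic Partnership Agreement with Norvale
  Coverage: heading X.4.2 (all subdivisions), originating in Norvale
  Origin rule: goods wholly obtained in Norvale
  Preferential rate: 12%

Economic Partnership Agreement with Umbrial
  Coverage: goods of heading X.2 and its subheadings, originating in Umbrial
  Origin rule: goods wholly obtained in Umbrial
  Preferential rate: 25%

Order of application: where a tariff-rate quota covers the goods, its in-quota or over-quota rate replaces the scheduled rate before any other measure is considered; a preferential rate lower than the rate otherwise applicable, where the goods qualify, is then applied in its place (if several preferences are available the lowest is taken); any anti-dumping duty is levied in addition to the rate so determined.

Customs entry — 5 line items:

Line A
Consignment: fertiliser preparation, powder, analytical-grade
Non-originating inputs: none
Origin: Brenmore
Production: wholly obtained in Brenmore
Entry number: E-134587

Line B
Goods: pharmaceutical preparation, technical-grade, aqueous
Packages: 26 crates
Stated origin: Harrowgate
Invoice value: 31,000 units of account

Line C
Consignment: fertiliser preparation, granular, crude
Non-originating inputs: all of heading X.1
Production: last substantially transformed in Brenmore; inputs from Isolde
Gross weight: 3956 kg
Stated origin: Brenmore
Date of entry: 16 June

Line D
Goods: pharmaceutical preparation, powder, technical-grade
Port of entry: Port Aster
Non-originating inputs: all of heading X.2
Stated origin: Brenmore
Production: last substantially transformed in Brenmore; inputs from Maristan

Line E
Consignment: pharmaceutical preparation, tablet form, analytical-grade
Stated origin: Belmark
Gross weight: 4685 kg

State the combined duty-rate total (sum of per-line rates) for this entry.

78%

Line A: fertiliser → X.4; powder → X.4.1; analytical-grade → X.4.1.3. Scheduled 37%. Brenmore agreement on X.2.1.1: X.4.1.3 not covered; Brenmore agreement on X.4.3: X.4.1.3 not covered. → 37%.
Line B: pharmaceutical → X.1; aqueous → X.1.3; technical-grade → X.1.3.1. Scheduled 2%. No special measure applies. → 2%.
Line C: fertiliser → X.4; granular → X.4.3; crude → X.4.3.2. Scheduled 2%. Brenmore agreement on X.2.1.1: X.4.3.2 not covered; Brenmore agreement on X.4.3: not wholly obtained. → 2%.
Line D: pharmaceutical → X.1; powder → X.1.1; technical-grade → X.1.1.3. Scheduled 13%. Brenmore agreement on X.2.1.1: X.1.1.3 not covered; Brenmore agreement on X.4.3: X.1.1.3 not covered. → 13%.
Line E: pharmaceutical → X.1; tablet form → X.1.2; analytical-grade → X.1.2.1. Scheduled 24%. No special measure applies. → 24%.
Sum: 37% + 2% + 2% + 13% + 24% = 78%.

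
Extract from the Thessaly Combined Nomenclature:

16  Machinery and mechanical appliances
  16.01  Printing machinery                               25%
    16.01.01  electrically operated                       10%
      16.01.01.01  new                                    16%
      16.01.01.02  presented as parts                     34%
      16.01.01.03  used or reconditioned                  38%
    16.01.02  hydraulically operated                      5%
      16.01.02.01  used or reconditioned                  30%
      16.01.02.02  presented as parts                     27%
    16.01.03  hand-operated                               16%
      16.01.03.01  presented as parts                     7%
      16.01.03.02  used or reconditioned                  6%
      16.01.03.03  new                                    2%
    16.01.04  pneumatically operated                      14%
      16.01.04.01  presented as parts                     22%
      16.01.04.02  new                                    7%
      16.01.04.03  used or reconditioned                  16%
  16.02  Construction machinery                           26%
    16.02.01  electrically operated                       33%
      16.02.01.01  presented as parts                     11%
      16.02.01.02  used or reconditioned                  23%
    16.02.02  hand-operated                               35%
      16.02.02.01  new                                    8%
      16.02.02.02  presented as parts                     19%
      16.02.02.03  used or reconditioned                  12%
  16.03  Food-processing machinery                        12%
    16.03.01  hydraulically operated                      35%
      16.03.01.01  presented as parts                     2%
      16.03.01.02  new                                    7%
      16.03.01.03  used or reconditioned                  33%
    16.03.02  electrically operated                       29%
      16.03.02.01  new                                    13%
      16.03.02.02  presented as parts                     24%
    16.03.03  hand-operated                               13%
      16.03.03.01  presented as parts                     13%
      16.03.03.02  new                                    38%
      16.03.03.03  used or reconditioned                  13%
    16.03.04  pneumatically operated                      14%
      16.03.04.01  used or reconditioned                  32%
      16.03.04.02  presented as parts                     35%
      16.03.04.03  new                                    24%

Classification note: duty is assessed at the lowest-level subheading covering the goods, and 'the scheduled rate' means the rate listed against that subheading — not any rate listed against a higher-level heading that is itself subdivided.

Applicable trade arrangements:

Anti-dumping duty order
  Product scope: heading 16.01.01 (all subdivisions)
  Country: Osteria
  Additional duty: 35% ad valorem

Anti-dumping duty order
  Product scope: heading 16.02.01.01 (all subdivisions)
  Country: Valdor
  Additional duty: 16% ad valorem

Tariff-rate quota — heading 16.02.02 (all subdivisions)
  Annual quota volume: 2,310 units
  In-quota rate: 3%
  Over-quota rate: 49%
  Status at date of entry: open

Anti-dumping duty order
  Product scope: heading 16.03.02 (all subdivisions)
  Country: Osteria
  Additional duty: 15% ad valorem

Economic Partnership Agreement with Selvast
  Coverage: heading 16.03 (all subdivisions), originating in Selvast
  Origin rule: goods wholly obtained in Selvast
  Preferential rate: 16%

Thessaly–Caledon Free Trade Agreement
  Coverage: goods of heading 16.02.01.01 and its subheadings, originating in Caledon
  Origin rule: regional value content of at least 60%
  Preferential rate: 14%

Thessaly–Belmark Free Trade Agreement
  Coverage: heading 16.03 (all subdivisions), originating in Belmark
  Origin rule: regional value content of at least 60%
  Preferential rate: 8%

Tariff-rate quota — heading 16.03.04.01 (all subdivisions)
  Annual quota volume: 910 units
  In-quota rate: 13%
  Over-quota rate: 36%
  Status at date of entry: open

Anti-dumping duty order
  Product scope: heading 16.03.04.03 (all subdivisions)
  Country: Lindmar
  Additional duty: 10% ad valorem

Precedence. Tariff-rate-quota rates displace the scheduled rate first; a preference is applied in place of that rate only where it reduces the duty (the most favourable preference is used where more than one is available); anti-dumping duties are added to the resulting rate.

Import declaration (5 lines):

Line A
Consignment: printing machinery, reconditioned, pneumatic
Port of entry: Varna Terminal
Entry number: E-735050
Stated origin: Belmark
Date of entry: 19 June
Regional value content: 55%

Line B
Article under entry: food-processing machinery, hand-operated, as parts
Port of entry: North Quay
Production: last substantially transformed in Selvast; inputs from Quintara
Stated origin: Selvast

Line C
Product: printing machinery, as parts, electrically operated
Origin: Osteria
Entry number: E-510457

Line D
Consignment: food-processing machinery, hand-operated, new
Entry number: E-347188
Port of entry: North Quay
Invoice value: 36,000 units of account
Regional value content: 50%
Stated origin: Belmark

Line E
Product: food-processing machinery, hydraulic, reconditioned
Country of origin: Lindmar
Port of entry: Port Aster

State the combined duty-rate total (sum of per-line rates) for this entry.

Line A: printing → 16.01; pneumatic → 16.01.04; reconditioned → 16.01.04.03. Scheduled 16%. Belmark agreement on 16.03: 16.01.04.03 not covered. → 16%.
Line B: food-processing → 16.03; hand-operated → 16.03.03; as parts → 16.03.03.01. Scheduled 13%. Selvast agreement on 16.03: not wholly obtained. → 13%.
Line C: printing → 16.01; electrically operated → 16.01.01; as parts → 16.01.01.02. Scheduled 34%. anti-dumping (Osteria, 16.01.01): +35%; total 34% + 35% = 69%. → 69%.
Line D: food-processing → 16.03; hand-operated → 16.03.03; new → 16.03.03.02. Scheduled 38%. Belmark agreement on 16.03: RVC < 60%. → 38%.
Line E: food-processing → 16.03; hydraulic → 16.03.01; reconditioned → 16.03.01.03. Scheduled 33%. No special measure applies. → 33%.
Sum: 16% + 13% + 69% + 38% + 33% = 169%.

169%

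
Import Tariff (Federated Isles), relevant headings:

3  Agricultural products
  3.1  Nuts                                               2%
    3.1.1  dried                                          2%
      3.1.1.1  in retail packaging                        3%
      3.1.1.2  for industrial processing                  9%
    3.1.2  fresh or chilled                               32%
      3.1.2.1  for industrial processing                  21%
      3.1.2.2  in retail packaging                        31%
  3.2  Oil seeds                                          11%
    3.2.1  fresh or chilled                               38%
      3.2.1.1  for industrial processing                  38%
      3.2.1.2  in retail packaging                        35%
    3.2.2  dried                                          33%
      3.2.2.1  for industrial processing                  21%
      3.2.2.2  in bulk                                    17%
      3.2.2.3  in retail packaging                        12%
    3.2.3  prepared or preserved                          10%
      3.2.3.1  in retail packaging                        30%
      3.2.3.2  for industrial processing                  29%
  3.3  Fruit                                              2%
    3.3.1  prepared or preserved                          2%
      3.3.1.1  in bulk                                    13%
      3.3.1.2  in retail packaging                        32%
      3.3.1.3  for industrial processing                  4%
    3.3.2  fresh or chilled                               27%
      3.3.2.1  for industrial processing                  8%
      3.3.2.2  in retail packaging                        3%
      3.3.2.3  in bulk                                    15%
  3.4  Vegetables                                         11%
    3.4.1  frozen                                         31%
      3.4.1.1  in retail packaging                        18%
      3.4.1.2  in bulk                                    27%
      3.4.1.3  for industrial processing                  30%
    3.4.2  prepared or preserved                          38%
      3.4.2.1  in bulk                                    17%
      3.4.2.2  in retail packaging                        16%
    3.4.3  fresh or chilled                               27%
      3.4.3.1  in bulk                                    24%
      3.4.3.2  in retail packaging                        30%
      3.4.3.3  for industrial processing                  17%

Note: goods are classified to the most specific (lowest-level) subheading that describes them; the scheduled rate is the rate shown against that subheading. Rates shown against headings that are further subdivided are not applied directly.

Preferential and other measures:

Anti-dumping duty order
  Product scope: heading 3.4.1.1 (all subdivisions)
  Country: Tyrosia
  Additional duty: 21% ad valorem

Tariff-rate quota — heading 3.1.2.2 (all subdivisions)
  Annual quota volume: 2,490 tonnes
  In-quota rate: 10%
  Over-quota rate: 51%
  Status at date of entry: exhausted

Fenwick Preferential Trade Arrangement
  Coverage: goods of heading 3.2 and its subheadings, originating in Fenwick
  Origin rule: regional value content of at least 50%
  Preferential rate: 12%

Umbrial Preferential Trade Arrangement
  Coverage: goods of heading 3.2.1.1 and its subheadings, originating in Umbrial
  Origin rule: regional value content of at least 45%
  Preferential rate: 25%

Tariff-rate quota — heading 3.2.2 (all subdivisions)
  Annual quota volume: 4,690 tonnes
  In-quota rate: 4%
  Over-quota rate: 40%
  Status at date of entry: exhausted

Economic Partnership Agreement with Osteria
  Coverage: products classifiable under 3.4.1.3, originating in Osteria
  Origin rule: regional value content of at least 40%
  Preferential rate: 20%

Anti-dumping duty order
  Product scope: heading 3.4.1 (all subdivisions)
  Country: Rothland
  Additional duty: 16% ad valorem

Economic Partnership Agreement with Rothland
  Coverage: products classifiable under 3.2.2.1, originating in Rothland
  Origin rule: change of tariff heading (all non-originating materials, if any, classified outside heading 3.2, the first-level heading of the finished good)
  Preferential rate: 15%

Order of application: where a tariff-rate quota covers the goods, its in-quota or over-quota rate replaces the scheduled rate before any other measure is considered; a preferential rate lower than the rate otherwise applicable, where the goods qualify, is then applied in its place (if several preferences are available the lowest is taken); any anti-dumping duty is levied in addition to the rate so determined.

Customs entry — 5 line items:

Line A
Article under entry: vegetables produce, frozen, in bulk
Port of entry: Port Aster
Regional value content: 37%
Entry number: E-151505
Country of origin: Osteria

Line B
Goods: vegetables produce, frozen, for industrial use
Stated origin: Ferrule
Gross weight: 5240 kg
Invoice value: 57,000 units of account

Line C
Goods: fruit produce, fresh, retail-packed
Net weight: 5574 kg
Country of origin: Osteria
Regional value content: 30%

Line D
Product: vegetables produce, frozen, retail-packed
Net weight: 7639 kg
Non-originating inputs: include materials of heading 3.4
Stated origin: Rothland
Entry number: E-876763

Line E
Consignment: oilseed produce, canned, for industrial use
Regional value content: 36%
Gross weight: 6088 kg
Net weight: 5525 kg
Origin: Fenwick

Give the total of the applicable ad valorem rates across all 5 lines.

Line A: vegetables → 3.4; frozen → 3.4.1; in bulk → 3.4.1.2. Scheduled 27%. Osteria agreement on 3.4.1.3: 3.4.1.2 not covered. → 27%.
Line B: vegetables → 3.4; frozen → 3.4.1; for industrial use → 3.4.1.3. Scheduled 30%. No special measure applies. → 30%.
Line C: fruit → 3.3; fresh → 3.3.2; retail-packed → 3.3.2.2. Scheduled 3%. Osteria agreement on 3.4.1.3: 3.3.2.2 not covered. → 3%.
Line D: vegetables → 3.4; frozen → 3.4.1; retail-packed → 3.4.1.1. Scheduled 18%. Rothland agreement on 3.2.2.1: 3.4.1.1 not covered; anti-dumping (Rothland, 3.4.1): +16%; total 18% + 16% = 34%. → 34%.
Line E: oilseed → 3.2; canned → 3.2.3; for industrial use → 3.2.3.2. Scheduled 29%. Fenwick agreement on 3.2: RVC < 50%. → 29%.
Sum: 27% + 30% + 3% + 34% + 29% = 123%.

123%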